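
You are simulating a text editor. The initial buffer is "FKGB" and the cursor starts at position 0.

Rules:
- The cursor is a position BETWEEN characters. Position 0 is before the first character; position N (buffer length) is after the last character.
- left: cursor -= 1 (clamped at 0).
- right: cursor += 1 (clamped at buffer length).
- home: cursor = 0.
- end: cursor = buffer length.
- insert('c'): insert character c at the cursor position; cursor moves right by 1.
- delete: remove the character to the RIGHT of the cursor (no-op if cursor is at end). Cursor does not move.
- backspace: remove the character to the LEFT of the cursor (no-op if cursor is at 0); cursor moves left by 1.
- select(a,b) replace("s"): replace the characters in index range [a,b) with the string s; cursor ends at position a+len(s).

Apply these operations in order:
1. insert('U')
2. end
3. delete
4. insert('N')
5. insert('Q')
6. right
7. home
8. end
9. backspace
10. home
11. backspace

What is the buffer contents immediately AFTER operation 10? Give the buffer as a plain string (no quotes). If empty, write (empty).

Answer: UFKGBN

Derivation:
After op 1 (insert('U')): buf='UFKGB' cursor=1
After op 2 (end): buf='UFKGB' cursor=5
After op 3 (delete): buf='UFKGB' cursor=5
After op 4 (insert('N')): buf='UFKGBN' cursor=6
After op 5 (insert('Q')): buf='UFKGBNQ' cursor=7
After op 6 (right): buf='UFKGBNQ' cursor=7
After op 7 (home): buf='UFKGBNQ' cursor=0
After op 8 (end): buf='UFKGBNQ' cursor=7
After op 9 (backspace): buf='UFKGBN' cursor=6
After op 10 (home): buf='UFKGBN' cursor=0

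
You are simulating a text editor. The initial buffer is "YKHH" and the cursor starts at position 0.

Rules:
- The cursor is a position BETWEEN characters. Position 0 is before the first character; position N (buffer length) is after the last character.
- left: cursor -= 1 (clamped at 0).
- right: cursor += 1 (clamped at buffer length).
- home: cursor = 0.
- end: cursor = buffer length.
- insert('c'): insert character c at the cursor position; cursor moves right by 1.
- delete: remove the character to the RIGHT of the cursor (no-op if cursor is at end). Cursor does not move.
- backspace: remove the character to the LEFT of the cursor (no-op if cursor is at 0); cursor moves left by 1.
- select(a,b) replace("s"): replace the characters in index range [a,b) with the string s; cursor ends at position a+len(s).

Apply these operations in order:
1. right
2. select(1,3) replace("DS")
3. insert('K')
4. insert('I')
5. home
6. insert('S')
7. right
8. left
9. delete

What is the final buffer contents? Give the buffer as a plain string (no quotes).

Answer: SDSKIH

Derivation:
After op 1 (right): buf='YKHH' cursor=1
After op 2 (select(1,3) replace("DS")): buf='YDSH' cursor=3
After op 3 (insert('K')): buf='YDSKH' cursor=4
After op 4 (insert('I')): buf='YDSKIH' cursor=5
After op 5 (home): buf='YDSKIH' cursor=0
After op 6 (insert('S')): buf='SYDSKIH' cursor=1
After op 7 (right): buf='SYDSKIH' cursor=2
After op 8 (left): buf='SYDSKIH' cursor=1
After op 9 (delete): buf='SDSKIH' cursor=1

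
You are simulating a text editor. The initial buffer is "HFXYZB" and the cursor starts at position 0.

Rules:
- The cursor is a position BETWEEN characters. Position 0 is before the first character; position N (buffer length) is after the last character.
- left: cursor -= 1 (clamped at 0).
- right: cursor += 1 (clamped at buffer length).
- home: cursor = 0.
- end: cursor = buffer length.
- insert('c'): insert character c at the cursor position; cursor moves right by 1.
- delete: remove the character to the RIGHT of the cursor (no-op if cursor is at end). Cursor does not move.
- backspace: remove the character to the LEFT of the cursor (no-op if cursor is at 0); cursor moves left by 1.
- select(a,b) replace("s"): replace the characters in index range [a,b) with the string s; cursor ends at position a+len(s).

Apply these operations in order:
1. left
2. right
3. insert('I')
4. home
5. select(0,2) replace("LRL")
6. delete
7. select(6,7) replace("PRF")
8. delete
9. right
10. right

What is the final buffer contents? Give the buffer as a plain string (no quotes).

Answer: LRLXYZPRF

Derivation:
After op 1 (left): buf='HFXYZB' cursor=0
After op 2 (right): buf='HFXYZB' cursor=1
After op 3 (insert('I')): buf='HIFXYZB' cursor=2
After op 4 (home): buf='HIFXYZB' cursor=0
After op 5 (select(0,2) replace("LRL")): buf='LRLFXYZB' cursor=3
After op 6 (delete): buf='LRLXYZB' cursor=3
After op 7 (select(6,7) replace("PRF")): buf='LRLXYZPRF' cursor=9
After op 8 (delete): buf='LRLXYZPRF' cursor=9
After op 9 (right): buf='LRLXYZPRF' cursor=9
After op 10 (right): buf='LRLXYZPRF' cursor=9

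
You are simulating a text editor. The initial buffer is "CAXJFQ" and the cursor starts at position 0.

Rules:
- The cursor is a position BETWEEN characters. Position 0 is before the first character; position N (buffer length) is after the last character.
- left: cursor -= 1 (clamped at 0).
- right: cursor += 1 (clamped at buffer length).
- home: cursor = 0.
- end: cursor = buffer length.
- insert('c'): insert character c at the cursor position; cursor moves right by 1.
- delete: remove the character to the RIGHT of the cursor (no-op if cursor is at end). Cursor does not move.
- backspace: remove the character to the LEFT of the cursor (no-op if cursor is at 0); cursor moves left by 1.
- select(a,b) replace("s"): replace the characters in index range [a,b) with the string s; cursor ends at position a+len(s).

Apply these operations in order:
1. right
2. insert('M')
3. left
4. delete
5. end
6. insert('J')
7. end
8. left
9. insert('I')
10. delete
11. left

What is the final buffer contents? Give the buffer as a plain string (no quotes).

After op 1 (right): buf='CAXJFQ' cursor=1
After op 2 (insert('M')): buf='CMAXJFQ' cursor=2
After op 3 (left): buf='CMAXJFQ' cursor=1
After op 4 (delete): buf='CAXJFQ' cursor=1
After op 5 (end): buf='CAXJFQ' cursor=6
After op 6 (insert('J')): buf='CAXJFQJ' cursor=7
After op 7 (end): buf='CAXJFQJ' cursor=7
After op 8 (left): buf='CAXJFQJ' cursor=6
After op 9 (insert('I')): buf='CAXJFQIJ' cursor=7
After op 10 (delete): buf='CAXJFQI' cursor=7
After op 11 (left): buf='CAXJFQI' cursor=6

Answer: CAXJFQI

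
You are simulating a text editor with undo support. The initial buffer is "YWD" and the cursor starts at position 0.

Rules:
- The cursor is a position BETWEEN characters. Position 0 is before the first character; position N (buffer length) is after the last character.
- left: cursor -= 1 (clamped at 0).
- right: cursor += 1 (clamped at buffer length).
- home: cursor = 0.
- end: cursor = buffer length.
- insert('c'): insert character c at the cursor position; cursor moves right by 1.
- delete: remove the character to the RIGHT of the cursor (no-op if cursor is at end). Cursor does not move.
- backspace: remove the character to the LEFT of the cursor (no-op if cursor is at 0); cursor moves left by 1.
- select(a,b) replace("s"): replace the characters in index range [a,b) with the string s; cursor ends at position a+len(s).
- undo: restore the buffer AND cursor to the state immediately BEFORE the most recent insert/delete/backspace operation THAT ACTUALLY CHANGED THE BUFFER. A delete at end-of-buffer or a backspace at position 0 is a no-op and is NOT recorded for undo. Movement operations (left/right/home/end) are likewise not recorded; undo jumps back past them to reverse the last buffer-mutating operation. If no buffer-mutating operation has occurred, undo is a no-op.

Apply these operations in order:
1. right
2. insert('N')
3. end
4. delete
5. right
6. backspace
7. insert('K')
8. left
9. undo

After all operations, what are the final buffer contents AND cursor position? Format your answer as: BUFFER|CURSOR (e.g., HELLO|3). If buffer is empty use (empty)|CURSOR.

Answer: YNW|3

Derivation:
After op 1 (right): buf='YWD' cursor=1
After op 2 (insert('N')): buf='YNWD' cursor=2
After op 3 (end): buf='YNWD' cursor=4
After op 4 (delete): buf='YNWD' cursor=4
After op 5 (right): buf='YNWD' cursor=4
After op 6 (backspace): buf='YNW' cursor=3
After op 7 (insert('K')): buf='YNWK' cursor=4
After op 8 (left): buf='YNWK' cursor=3
After op 9 (undo): buf='YNW' cursor=3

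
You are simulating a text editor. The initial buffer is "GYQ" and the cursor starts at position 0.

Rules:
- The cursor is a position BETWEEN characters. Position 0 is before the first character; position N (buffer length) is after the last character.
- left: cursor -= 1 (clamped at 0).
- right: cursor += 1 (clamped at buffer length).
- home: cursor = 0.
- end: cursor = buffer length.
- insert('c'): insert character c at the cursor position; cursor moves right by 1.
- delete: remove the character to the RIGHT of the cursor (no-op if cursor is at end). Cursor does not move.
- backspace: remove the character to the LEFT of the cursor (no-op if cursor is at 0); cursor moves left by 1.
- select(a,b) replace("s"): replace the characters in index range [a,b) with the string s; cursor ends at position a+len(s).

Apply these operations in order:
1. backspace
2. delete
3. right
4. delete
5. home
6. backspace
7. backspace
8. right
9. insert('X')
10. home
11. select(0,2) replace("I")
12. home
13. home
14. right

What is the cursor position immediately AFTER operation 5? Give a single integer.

After op 1 (backspace): buf='GYQ' cursor=0
After op 2 (delete): buf='YQ' cursor=0
After op 3 (right): buf='YQ' cursor=1
After op 4 (delete): buf='Y' cursor=1
After op 5 (home): buf='Y' cursor=0

Answer: 0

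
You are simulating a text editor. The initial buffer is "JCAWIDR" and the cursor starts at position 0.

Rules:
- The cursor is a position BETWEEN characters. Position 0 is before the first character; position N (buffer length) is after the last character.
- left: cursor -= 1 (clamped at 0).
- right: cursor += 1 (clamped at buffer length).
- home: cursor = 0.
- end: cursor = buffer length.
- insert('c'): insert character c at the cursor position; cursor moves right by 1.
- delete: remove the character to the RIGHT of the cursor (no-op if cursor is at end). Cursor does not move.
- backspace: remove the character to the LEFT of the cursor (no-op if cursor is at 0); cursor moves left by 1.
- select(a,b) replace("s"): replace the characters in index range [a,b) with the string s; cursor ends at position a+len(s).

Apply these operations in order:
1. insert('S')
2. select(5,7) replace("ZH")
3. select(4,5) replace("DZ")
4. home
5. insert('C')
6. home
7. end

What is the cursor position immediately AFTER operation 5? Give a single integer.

Answer: 1

Derivation:
After op 1 (insert('S')): buf='SJCAWIDR' cursor=1
After op 2 (select(5,7) replace("ZH")): buf='SJCAWZHR' cursor=7
After op 3 (select(4,5) replace("DZ")): buf='SJCADZZHR' cursor=6
After op 4 (home): buf='SJCADZZHR' cursor=0
After op 5 (insert('C')): buf='CSJCADZZHR' cursor=1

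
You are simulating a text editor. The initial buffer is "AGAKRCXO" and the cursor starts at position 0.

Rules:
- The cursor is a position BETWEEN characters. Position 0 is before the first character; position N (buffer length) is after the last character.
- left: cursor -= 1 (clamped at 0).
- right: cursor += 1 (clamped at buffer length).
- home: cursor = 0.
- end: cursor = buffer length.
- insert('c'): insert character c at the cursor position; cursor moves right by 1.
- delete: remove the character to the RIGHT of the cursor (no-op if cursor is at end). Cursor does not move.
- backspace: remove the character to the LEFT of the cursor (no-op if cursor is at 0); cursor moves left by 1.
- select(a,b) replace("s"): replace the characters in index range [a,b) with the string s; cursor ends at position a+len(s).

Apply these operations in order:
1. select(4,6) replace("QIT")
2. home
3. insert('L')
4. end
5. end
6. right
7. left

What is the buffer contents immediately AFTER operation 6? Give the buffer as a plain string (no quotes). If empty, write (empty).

After op 1 (select(4,6) replace("QIT")): buf='AGAKQITXO' cursor=7
After op 2 (home): buf='AGAKQITXO' cursor=0
After op 3 (insert('L')): buf='LAGAKQITXO' cursor=1
After op 4 (end): buf='LAGAKQITXO' cursor=10
After op 5 (end): buf='LAGAKQITXO' cursor=10
After op 6 (right): buf='LAGAKQITXO' cursor=10

Answer: LAGAKQITXO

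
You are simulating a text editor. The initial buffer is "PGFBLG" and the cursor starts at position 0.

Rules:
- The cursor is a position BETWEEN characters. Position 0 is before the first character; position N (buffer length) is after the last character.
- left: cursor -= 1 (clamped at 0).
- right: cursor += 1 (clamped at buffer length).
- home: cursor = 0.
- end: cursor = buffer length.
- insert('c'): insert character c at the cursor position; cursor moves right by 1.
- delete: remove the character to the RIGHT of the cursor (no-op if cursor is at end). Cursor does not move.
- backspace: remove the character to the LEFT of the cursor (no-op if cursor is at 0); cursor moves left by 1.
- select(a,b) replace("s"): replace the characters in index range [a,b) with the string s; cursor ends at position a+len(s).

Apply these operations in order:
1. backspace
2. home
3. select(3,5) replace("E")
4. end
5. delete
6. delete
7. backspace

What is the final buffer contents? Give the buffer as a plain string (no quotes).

After op 1 (backspace): buf='PGFBLG' cursor=0
After op 2 (home): buf='PGFBLG' cursor=0
After op 3 (select(3,5) replace("E")): buf='PGFEG' cursor=4
After op 4 (end): buf='PGFEG' cursor=5
After op 5 (delete): buf='PGFEG' cursor=5
After op 6 (delete): buf='PGFEG' cursor=5
After op 7 (backspace): buf='PGFE' cursor=4

Answer: PGFE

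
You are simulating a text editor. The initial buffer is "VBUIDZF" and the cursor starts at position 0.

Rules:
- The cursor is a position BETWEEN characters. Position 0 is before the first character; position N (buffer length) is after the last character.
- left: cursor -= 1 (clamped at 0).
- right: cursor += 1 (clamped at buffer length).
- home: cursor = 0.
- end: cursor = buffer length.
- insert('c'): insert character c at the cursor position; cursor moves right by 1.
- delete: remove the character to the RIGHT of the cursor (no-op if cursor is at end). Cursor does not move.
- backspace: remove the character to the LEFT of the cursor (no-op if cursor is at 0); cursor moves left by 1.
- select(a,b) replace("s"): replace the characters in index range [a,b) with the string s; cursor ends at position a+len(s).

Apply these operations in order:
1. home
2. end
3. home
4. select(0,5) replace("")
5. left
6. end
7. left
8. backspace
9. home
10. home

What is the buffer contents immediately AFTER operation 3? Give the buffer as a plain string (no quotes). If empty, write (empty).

After op 1 (home): buf='VBUIDZF' cursor=0
After op 2 (end): buf='VBUIDZF' cursor=7
After op 3 (home): buf='VBUIDZF' cursor=0

Answer: VBUIDZF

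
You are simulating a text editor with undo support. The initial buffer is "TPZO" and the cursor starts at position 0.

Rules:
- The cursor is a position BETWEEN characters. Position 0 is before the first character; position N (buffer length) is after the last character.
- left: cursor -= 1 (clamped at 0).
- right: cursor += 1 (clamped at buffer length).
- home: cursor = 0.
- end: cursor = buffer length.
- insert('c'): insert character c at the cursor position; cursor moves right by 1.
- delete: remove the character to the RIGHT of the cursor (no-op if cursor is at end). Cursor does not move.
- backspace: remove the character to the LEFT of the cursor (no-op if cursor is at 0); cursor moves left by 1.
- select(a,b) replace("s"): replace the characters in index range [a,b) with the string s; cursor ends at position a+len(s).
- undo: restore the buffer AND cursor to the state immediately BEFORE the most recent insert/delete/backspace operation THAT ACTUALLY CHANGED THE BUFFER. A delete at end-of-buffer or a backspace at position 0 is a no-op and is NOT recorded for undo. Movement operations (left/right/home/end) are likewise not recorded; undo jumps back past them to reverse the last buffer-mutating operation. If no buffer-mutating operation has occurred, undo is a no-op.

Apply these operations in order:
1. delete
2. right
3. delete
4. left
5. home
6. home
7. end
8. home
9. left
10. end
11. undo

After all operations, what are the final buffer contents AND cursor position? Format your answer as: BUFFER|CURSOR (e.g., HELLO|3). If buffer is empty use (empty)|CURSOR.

Answer: PZO|1

Derivation:
After op 1 (delete): buf='PZO' cursor=0
After op 2 (right): buf='PZO' cursor=1
After op 3 (delete): buf='PO' cursor=1
After op 4 (left): buf='PO' cursor=0
After op 5 (home): buf='PO' cursor=0
After op 6 (home): buf='PO' cursor=0
After op 7 (end): buf='PO' cursor=2
After op 8 (home): buf='PO' cursor=0
After op 9 (left): buf='PO' cursor=0
After op 10 (end): buf='PO' cursor=2
After op 11 (undo): buf='PZO' cursor=1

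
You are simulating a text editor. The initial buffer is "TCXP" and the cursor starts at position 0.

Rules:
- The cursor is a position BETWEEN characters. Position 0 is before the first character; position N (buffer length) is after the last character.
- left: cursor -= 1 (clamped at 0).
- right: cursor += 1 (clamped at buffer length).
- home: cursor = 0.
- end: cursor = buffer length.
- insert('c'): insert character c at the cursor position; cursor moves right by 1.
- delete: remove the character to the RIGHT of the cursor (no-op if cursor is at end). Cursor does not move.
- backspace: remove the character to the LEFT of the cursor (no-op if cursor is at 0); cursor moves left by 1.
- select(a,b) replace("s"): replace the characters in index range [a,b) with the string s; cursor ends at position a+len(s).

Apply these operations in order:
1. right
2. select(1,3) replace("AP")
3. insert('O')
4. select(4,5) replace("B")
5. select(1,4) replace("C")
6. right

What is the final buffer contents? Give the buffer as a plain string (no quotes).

Answer: TCB

Derivation:
After op 1 (right): buf='TCXP' cursor=1
After op 2 (select(1,3) replace("AP")): buf='TAPP' cursor=3
After op 3 (insert('O')): buf='TAPOP' cursor=4
After op 4 (select(4,5) replace("B")): buf='TAPOB' cursor=5
After op 5 (select(1,4) replace("C")): buf='TCB' cursor=2
After op 6 (right): buf='TCB' cursor=3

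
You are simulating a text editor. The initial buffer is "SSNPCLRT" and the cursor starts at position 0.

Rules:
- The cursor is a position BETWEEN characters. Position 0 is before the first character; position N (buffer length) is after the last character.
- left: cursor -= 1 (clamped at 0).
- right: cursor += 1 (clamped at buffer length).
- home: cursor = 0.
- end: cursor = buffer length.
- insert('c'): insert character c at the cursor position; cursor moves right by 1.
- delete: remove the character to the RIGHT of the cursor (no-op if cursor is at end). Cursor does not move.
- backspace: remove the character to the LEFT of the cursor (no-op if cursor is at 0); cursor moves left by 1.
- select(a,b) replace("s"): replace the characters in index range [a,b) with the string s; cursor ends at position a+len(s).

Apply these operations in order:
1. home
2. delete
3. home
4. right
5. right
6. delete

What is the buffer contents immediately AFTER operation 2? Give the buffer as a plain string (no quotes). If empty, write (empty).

After op 1 (home): buf='SSNPCLRT' cursor=0
After op 2 (delete): buf='SNPCLRT' cursor=0

Answer: SNPCLRT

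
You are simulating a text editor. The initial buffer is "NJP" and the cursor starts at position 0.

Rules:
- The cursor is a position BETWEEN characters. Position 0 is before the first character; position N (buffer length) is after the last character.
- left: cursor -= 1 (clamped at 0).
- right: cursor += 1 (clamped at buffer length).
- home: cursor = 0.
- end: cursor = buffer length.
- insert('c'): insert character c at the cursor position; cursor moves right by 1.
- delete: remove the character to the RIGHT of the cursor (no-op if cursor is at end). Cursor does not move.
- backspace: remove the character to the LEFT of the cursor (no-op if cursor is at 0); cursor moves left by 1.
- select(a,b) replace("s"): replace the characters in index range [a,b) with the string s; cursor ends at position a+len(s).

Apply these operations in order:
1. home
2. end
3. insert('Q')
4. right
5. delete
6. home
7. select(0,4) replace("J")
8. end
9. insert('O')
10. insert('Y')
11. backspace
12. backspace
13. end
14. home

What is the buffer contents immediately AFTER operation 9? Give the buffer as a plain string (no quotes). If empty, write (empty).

After op 1 (home): buf='NJP' cursor=0
After op 2 (end): buf='NJP' cursor=3
After op 3 (insert('Q')): buf='NJPQ' cursor=4
After op 4 (right): buf='NJPQ' cursor=4
After op 5 (delete): buf='NJPQ' cursor=4
After op 6 (home): buf='NJPQ' cursor=0
After op 7 (select(0,4) replace("J")): buf='J' cursor=1
After op 8 (end): buf='J' cursor=1
After op 9 (insert('O')): buf='JO' cursor=2

Answer: JO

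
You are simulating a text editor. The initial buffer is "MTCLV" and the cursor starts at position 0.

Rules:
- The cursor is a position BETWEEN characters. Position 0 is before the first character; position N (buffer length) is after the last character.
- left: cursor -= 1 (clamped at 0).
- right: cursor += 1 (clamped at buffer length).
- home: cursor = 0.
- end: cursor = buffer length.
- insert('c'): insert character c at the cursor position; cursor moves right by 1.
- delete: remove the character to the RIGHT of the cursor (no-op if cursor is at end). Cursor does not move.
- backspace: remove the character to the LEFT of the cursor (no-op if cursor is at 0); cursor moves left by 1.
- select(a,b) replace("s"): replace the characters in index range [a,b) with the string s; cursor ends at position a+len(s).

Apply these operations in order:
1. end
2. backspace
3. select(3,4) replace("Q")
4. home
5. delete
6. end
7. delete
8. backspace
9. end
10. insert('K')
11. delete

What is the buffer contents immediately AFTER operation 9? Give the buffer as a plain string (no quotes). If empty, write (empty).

After op 1 (end): buf='MTCLV' cursor=5
After op 2 (backspace): buf='MTCL' cursor=4
After op 3 (select(3,4) replace("Q")): buf='MTCQ' cursor=4
After op 4 (home): buf='MTCQ' cursor=0
After op 5 (delete): buf='TCQ' cursor=0
After op 6 (end): buf='TCQ' cursor=3
After op 7 (delete): buf='TCQ' cursor=3
After op 8 (backspace): buf='TC' cursor=2
After op 9 (end): buf='TC' cursor=2

Answer: TC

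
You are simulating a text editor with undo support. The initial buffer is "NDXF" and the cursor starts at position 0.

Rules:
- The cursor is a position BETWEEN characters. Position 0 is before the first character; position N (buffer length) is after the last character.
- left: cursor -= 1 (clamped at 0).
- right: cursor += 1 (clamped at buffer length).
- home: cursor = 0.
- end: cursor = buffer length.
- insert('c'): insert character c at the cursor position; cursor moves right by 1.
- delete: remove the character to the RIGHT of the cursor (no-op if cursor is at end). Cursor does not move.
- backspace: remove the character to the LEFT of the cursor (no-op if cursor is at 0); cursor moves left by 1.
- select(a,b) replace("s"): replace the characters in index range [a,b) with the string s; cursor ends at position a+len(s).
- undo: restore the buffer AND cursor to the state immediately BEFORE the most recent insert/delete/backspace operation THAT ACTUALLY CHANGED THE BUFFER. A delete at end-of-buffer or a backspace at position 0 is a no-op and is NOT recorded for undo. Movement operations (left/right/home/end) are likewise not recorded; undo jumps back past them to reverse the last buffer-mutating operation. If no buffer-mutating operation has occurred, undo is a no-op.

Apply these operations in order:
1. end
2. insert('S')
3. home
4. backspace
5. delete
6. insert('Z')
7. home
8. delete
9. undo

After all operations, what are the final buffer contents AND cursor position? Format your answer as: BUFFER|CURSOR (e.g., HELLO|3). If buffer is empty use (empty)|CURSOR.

After op 1 (end): buf='NDXF' cursor=4
After op 2 (insert('S')): buf='NDXFS' cursor=5
After op 3 (home): buf='NDXFS' cursor=0
After op 4 (backspace): buf='NDXFS' cursor=0
After op 5 (delete): buf='DXFS' cursor=0
After op 6 (insert('Z')): buf='ZDXFS' cursor=1
After op 7 (home): buf='ZDXFS' cursor=0
After op 8 (delete): buf='DXFS' cursor=0
After op 9 (undo): buf='ZDXFS' cursor=0

Answer: ZDXFS|0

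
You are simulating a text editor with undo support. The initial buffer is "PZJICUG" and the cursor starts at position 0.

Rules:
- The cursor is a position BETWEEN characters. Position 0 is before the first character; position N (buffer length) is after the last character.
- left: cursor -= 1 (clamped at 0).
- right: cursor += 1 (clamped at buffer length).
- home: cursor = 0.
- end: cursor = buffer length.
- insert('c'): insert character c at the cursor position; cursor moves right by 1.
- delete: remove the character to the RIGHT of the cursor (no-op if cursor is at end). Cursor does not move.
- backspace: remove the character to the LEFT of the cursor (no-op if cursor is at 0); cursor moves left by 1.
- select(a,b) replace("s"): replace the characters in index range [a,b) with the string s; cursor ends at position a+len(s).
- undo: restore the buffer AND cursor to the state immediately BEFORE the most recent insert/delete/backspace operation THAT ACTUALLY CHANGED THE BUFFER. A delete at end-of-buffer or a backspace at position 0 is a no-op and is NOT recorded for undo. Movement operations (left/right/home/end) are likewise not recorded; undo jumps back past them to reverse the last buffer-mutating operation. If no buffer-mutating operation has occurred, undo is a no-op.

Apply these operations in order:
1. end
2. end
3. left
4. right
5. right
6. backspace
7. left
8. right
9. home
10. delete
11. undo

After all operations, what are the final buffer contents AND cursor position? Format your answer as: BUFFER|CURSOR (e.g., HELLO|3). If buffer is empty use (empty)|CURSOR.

Answer: PZJICU|0

Derivation:
After op 1 (end): buf='PZJICUG' cursor=7
After op 2 (end): buf='PZJICUG' cursor=7
After op 3 (left): buf='PZJICUG' cursor=6
After op 4 (right): buf='PZJICUG' cursor=7
After op 5 (right): buf='PZJICUG' cursor=7
After op 6 (backspace): buf='PZJICU' cursor=6
After op 7 (left): buf='PZJICU' cursor=5
After op 8 (right): buf='PZJICU' cursor=6
After op 9 (home): buf='PZJICU' cursor=0
After op 10 (delete): buf='ZJICU' cursor=0
After op 11 (undo): buf='PZJICU' cursor=0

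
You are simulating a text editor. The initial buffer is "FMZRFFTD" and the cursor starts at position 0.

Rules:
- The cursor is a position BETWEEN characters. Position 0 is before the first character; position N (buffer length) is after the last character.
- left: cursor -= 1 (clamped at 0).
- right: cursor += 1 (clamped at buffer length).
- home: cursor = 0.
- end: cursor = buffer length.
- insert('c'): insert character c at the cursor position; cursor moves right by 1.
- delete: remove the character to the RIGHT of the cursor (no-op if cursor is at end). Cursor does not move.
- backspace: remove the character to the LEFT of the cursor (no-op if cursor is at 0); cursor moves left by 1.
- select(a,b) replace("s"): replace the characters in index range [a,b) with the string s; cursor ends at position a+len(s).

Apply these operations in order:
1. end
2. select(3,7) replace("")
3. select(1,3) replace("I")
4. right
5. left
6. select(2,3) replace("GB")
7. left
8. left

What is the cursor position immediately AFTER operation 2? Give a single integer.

After op 1 (end): buf='FMZRFFTD' cursor=8
After op 2 (select(3,7) replace("")): buf='FMZD' cursor=3

Answer: 3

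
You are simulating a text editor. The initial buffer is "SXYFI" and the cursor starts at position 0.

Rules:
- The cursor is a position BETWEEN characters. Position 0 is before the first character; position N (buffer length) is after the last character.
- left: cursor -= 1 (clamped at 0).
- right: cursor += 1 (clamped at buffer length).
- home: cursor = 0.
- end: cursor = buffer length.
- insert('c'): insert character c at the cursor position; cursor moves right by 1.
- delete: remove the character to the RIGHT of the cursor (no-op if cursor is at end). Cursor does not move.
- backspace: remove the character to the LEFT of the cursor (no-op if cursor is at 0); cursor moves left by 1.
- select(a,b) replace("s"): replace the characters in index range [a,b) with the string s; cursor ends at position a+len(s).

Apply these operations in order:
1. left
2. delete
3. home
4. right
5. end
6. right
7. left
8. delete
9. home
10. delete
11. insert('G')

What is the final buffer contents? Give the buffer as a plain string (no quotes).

Answer: GYF

Derivation:
After op 1 (left): buf='SXYFI' cursor=0
After op 2 (delete): buf='XYFI' cursor=0
After op 3 (home): buf='XYFI' cursor=0
After op 4 (right): buf='XYFI' cursor=1
After op 5 (end): buf='XYFI' cursor=4
After op 6 (right): buf='XYFI' cursor=4
After op 7 (left): buf='XYFI' cursor=3
After op 8 (delete): buf='XYF' cursor=3
After op 9 (home): buf='XYF' cursor=0
After op 10 (delete): buf='YF' cursor=0
After op 11 (insert('G')): buf='GYF' cursor=1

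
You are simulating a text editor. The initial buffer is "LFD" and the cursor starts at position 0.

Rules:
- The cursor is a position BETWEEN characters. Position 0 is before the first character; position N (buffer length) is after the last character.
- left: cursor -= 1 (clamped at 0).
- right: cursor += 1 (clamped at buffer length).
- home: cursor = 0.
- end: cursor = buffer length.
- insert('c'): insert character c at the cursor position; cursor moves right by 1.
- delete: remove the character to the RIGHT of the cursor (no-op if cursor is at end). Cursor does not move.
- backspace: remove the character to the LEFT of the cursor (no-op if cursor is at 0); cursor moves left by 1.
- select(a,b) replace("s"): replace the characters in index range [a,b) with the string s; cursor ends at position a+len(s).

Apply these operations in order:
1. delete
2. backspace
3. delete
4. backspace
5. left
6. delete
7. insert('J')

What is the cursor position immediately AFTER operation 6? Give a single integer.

Answer: 0

Derivation:
After op 1 (delete): buf='FD' cursor=0
After op 2 (backspace): buf='FD' cursor=0
After op 3 (delete): buf='D' cursor=0
After op 4 (backspace): buf='D' cursor=0
After op 5 (left): buf='D' cursor=0
After op 6 (delete): buf='(empty)' cursor=0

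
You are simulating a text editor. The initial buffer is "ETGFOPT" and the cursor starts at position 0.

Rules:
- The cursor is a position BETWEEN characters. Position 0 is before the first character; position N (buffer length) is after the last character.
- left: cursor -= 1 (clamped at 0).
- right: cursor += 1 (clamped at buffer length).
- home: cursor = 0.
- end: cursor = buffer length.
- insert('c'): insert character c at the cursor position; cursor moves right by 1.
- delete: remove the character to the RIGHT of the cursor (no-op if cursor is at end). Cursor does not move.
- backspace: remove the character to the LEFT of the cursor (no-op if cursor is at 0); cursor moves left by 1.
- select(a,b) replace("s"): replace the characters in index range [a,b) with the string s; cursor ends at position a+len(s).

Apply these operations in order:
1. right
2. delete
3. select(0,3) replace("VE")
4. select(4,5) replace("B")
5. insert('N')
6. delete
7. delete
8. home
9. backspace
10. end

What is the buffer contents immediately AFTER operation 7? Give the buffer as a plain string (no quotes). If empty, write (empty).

Answer: VEOPBN

Derivation:
After op 1 (right): buf='ETGFOPT' cursor=1
After op 2 (delete): buf='EGFOPT' cursor=1
After op 3 (select(0,3) replace("VE")): buf='VEOPT' cursor=2
After op 4 (select(4,5) replace("B")): buf='VEOPB' cursor=5
After op 5 (insert('N')): buf='VEOPBN' cursor=6
After op 6 (delete): buf='VEOPBN' cursor=6
After op 7 (delete): buf='VEOPBN' cursor=6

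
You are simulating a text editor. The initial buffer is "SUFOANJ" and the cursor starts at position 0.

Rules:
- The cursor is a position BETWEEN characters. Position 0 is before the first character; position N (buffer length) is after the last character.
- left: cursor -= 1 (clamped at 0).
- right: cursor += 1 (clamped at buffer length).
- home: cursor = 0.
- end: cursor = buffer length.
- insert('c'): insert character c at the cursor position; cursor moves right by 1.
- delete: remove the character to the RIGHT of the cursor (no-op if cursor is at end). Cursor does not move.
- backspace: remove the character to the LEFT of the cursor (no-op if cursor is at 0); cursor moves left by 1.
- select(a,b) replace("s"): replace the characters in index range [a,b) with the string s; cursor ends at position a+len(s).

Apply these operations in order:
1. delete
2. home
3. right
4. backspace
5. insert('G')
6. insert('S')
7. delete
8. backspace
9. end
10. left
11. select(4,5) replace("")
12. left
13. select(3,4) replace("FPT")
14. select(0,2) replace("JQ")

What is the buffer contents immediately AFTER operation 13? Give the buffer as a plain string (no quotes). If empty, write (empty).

After op 1 (delete): buf='UFOANJ' cursor=0
After op 2 (home): buf='UFOANJ' cursor=0
After op 3 (right): buf='UFOANJ' cursor=1
After op 4 (backspace): buf='FOANJ' cursor=0
After op 5 (insert('G')): buf='GFOANJ' cursor=1
After op 6 (insert('S')): buf='GSFOANJ' cursor=2
After op 7 (delete): buf='GSOANJ' cursor=2
After op 8 (backspace): buf='GOANJ' cursor=1
After op 9 (end): buf='GOANJ' cursor=5
After op 10 (left): buf='GOANJ' cursor=4
After op 11 (select(4,5) replace("")): buf='GOAN' cursor=4
After op 12 (left): buf='GOAN' cursor=3
After op 13 (select(3,4) replace("FPT")): buf='GOAFPT' cursor=6

Answer: GOAFPT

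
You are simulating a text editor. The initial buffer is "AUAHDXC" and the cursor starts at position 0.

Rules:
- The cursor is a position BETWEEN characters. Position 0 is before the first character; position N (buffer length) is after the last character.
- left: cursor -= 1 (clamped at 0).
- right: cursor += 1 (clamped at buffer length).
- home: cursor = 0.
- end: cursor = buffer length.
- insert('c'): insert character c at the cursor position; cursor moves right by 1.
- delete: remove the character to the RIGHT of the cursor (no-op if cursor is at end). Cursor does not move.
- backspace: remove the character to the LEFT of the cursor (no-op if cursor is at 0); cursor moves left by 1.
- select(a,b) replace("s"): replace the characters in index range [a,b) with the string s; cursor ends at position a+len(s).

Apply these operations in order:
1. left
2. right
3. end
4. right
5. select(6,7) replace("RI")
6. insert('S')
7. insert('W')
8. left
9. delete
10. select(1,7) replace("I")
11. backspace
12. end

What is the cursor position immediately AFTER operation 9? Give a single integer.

Answer: 9

Derivation:
After op 1 (left): buf='AUAHDXC' cursor=0
After op 2 (right): buf='AUAHDXC' cursor=1
After op 3 (end): buf='AUAHDXC' cursor=7
After op 4 (right): buf='AUAHDXC' cursor=7
After op 5 (select(6,7) replace("RI")): buf='AUAHDXRI' cursor=8
After op 6 (insert('S')): buf='AUAHDXRIS' cursor=9
After op 7 (insert('W')): buf='AUAHDXRISW' cursor=10
After op 8 (left): buf='AUAHDXRISW' cursor=9
After op 9 (delete): buf='AUAHDXRIS' cursor=9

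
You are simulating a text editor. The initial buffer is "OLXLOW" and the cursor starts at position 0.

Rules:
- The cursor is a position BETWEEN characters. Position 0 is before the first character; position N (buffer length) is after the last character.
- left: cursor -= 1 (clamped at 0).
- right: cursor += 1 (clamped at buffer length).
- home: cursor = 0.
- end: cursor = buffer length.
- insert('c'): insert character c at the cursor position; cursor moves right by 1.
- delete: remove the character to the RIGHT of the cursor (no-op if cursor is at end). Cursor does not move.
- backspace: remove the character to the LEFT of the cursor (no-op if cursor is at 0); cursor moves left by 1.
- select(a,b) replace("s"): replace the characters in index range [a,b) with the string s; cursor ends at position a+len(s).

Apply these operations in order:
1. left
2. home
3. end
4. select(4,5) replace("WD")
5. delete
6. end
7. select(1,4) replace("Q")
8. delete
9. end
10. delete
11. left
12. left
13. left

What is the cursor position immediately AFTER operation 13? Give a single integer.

Answer: 0

Derivation:
After op 1 (left): buf='OLXLOW' cursor=0
After op 2 (home): buf='OLXLOW' cursor=0
After op 3 (end): buf='OLXLOW' cursor=6
After op 4 (select(4,5) replace("WD")): buf='OLXLWDW' cursor=6
After op 5 (delete): buf='OLXLWD' cursor=6
After op 6 (end): buf='OLXLWD' cursor=6
After op 7 (select(1,4) replace("Q")): buf='OQWD' cursor=2
After op 8 (delete): buf='OQD' cursor=2
After op 9 (end): buf='OQD' cursor=3
After op 10 (delete): buf='OQD' cursor=3
After op 11 (left): buf='OQD' cursor=2
After op 12 (left): buf='OQD' cursor=1
After op 13 (left): buf='OQD' cursor=0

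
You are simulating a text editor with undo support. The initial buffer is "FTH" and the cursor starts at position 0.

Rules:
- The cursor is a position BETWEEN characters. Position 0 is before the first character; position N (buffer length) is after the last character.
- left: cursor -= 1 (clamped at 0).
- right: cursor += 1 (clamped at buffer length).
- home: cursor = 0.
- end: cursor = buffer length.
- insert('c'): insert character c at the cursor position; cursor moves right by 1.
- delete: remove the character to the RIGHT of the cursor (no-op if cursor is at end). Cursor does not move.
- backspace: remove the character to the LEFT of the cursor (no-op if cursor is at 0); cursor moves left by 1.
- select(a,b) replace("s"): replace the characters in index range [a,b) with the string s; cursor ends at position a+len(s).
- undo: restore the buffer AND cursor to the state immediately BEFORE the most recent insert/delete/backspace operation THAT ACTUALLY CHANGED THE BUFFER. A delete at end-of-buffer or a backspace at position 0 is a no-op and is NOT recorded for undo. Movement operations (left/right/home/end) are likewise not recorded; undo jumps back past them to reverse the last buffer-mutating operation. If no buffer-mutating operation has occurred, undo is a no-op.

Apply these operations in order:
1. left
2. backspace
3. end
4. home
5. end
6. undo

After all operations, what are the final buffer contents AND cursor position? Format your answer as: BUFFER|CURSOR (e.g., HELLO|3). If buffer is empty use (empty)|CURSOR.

Answer: FTH|3

Derivation:
After op 1 (left): buf='FTH' cursor=0
After op 2 (backspace): buf='FTH' cursor=0
After op 3 (end): buf='FTH' cursor=3
After op 4 (home): buf='FTH' cursor=0
After op 5 (end): buf='FTH' cursor=3
After op 6 (undo): buf='FTH' cursor=3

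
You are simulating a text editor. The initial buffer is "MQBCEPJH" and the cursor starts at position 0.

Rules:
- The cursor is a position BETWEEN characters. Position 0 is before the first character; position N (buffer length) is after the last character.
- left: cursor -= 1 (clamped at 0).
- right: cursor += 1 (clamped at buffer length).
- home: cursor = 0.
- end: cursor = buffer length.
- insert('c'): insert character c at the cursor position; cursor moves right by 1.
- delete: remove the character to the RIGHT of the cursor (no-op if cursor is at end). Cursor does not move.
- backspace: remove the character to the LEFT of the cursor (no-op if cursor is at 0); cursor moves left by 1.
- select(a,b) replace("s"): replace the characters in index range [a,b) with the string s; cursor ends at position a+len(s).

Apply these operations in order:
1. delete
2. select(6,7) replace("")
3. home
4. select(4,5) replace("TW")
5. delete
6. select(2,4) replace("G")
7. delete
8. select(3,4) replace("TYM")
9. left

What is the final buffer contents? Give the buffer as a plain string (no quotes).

After op 1 (delete): buf='QBCEPJH' cursor=0
After op 2 (select(6,7) replace("")): buf='QBCEPJ' cursor=6
After op 3 (home): buf='QBCEPJ' cursor=0
After op 4 (select(4,5) replace("TW")): buf='QBCETWJ' cursor=6
After op 5 (delete): buf='QBCETW' cursor=6
After op 6 (select(2,4) replace("G")): buf='QBGTW' cursor=3
After op 7 (delete): buf='QBGW' cursor=3
After op 8 (select(3,4) replace("TYM")): buf='QBGTYM' cursor=6
After op 9 (left): buf='QBGTYM' cursor=5

Answer: QBGTYM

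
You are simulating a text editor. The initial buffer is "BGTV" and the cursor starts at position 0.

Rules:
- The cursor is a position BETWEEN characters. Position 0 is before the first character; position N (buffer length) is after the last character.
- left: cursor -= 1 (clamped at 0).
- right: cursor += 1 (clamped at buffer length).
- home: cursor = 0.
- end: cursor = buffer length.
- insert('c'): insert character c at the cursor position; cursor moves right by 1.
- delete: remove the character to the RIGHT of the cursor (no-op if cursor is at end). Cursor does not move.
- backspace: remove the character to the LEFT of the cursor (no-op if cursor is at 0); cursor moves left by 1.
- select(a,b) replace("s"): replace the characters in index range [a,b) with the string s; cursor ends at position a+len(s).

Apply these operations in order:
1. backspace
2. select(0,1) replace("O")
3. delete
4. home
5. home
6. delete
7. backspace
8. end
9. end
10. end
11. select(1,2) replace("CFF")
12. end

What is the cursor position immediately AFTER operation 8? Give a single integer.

After op 1 (backspace): buf='BGTV' cursor=0
After op 2 (select(0,1) replace("O")): buf='OGTV' cursor=1
After op 3 (delete): buf='OTV' cursor=1
After op 4 (home): buf='OTV' cursor=0
After op 5 (home): buf='OTV' cursor=0
After op 6 (delete): buf='TV' cursor=0
After op 7 (backspace): buf='TV' cursor=0
After op 8 (end): buf='TV' cursor=2

Answer: 2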